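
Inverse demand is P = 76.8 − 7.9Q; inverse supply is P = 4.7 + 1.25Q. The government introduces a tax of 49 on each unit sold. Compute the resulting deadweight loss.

131.20

Competitive equilibrium: 76.8 − 7.9Q = 4.7 + 1.25Q → Q* = 7.8798, P* = 14.5497.
With the tax, the buyer price exceeds the seller price by 49: (76.8 − 7.9Q) − (4.7 + 1.25Q) = 49 → Q' = 2.5246.
ΔQ = 7.8798 − 2.5246 = 5.3552; the wedge equals the tax, 49.
The triangle = ½ × 5.3552 × 49 = 131.20.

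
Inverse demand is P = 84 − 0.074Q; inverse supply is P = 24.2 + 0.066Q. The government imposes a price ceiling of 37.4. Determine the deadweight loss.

3611.57

Competitive equilibrium: 84 − 0.074Q = 24.2 + 0.066Q → Q* = 427.1429, P* = 52.3914.
At the ceiling P = 37.4, quantity supplied = (37.4 − 24.2)/0.066 = 200.
Willingness to pay at Q' = 200: 84 − 0.074·200 = 69.2.
ΔQ = 427.1429 − 200 = 227.1429; wedge = 69.2 − 37.4 = 31.8.
DWL = ½ × 227.1429 × 31.8 = 3611.57.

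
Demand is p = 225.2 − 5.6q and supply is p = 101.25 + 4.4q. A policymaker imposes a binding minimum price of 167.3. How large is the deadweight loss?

Competitive equilibrium: 225.2 − 5.6q = 101.25 + 4.4q → q* = 12.395, p* = 155.788.
At the floor p = 167.3, quantity demanded = (225.2 − 167.3)/5.6 = 10.3393.
Sellers' marginal cost at q' = 10.3393: 101.25 + 4.4·10.3393 = 146.7429.
Δq = 12.395 − 10.3393 = 2.0557; wedge = 167.3 − 146.7429 = 20.5571.
DWL = ½ × 2.0557 × 20.5571 = 21.13.

21.13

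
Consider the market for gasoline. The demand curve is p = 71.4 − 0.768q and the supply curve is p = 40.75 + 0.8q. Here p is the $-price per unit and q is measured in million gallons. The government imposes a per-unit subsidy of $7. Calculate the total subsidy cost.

Competitive equilibrium: 71.4 − 0.768q = 40.75 + 0.8q → q* = 19.5472, p* = 56.3878.
The subsidy lowers effective supply by 7: p = 33.75 + 0.8q.
New quantity: 71.4 − 0.768q = 33.75 + 0.8q → q' = 24.0115.
Total subsidy cost = 7 × 24.0115 = $168.08 million.

$168.08 million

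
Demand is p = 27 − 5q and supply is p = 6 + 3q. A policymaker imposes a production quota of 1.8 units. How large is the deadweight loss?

2.72

Competitive equilibrium: 27 − 5q = 6 + 3q → q* = 2.625, p* = 13.875.
At q = 1.8: demand price = 27 − 5·1.8 = 18; supply price = 6 + 3·1.8 = 11.4.
Δq = 2.625 − 1.8 = 0.825; wedge = 18 − 11.4 = 6.6.
Welfare loss = ½ × 0.825 × 6.6 = 2.72.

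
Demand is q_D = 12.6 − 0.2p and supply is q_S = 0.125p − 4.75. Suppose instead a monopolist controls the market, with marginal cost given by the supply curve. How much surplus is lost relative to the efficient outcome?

In inverse form: demand p = 63 − 5q, supply p = 38 + 8q.
Competitive equilibrium: 63 − 5q = 38 + 8q → q* = 1.9231, p* = 53.3846.
Marginal revenue: MR = 63 − 10q. Set MR = MC: 63 − 10q = 38 + 8q → q_m = 1.3889.
Price p_m = 63 − 5·1.3889 = 56.0555; MC(q_m) = 38 + 8·1.3889 = 49.1112.
Competitive q* = 1.9231, so Δq = 0.5342; wedge = 56.0555 − 49.1112 = 6.9443.
Deadweight loss = ½ × 0.5342 × 6.9443 = 1.85.

1.85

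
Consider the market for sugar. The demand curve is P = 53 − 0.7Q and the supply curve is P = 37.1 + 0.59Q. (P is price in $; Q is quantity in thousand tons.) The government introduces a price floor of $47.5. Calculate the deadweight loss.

$12.88 thousand

Competitive equilibrium: 53 − 0.7Q = 37.1 + 0.59Q → Q* = 12.3256, P* = 44.3721.
At the floor P = 47.5, quantity demanded = (53 − 47.5)/0.7 = 7.8571.
Sellers' marginal cost at Q' = 7.8571: 37.1 + 0.59·7.8571 = 41.7357.
ΔQ = 12.3256 − 7.8571 = 4.4685; wedge = 47.5 − 41.7357 = 5.7643.
Deadweight loss = ½ × 4.4685 × 5.7643 = $12.88 thousand.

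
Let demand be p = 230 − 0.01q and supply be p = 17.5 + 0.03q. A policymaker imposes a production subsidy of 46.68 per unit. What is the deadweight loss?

27237.78

Competitive equilibrium: 230 − 0.01q = 17.5 + 0.03q → q* = 5312.5, p* = 176.875.
The subsidy lowers effective supply by 46.68: p = 0.03q − 29.18.
New quantity: 230 − 0.01q = 0.03q − 29.18 → q' = 6479.5.
Overproduction Δq = 6479.5 − 5312.5 = 1167; wedge = subsidy = 46.68.
DWL = ½ × 1167 × 46.68 = 27237.78.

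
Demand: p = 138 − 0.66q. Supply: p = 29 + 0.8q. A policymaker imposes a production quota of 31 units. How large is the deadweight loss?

Competitive equilibrium: 138 − 0.66q = 29 + 0.8q → q* = 74.65753, p* = 88.72603.
At q = 31: demand price = 138 − 0.66·31 = 117.54; supply price = 29 + 0.8·31 = 53.8.
Δq = 74.65753 − 31 = 43.65753; wedge = 117.54 − 53.8 = 63.74.
The triangle = ½ × 43.65753 × 63.74 = 1391.37.

1391.37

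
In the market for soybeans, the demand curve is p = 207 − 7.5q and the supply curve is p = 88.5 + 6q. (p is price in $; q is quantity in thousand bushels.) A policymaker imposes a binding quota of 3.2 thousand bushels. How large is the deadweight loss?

Competitive equilibrium: 207 − 7.5q = 88.5 + 6q → q* = 8.7778, p* = 141.1667.
At q = 3.2: demand price = 207 − 7.5·3.2 = 183; supply price = 88.5 + 6·3.2 = 107.7.
Δq = 8.7778 − 3.2 = 5.5778; wedge = 183 − 107.7 = 75.3.
The triangle = ½ × 5.5778 × 75.3 = $210 thousand.

$210 thousand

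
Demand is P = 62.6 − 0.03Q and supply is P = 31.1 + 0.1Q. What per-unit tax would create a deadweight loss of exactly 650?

13

Competitive equilibrium: 62.6 − 0.03Q = 31.1 + 0.1Q → Q* = 242.3077, P* = 55.3308.
A tax t gives ΔQ = t/0.13 and wedge t, so DWL = t²/0.26.
t²/0.26 = 650 → t² = 169 → t = 13.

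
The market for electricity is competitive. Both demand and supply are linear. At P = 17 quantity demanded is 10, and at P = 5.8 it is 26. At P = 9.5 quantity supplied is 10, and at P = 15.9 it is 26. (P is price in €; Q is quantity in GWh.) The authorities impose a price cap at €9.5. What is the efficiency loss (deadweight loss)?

€25.57

Demand slope = (5.8 − 17)/(26 − 10) = −0.7, so P = 24 − 0.7Q.
Supply slope = (15.9 − 9.5)/(26 − 10) = 0.4, so P = 5.5 + 0.4Q.
Competitive equilibrium: 24 − 0.7Q = 5.5 + 0.4Q → Q* = 16.8182, P* = 12.2273.
At the ceiling P = 9.5, quantity supplied = (9.5 − 5.5)/0.4 = 10.
Willingness to pay at Q' = 10: 24 − 0.7·10 = 17.
ΔQ = 16.8182 − 10 = 6.8182; wedge = 17 − 9.5 = 7.5.
The triangle = ½ × 6.8182 × 7.5 = €25.57.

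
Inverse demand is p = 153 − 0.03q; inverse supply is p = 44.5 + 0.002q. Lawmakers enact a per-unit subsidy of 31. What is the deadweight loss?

15015.625

Competitive equilibrium: 153 − 0.03q = 44.5 + 0.002q → q* = 3390.625, p* = 51.2813.
The subsidy lowers effective supply by 31: p = 13.5 + 0.002q.
New quantity: 153 − 0.03q = 13.5 + 0.002q → q' = 4359.375.
Overproduction Δq = 4359.375 − 3390.625 = 968.75; wedge = subsidy = 31.
Welfare loss = ½ × 968.75 × 31 = 15015.625.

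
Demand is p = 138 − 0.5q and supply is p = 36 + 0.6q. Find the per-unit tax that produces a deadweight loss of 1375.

Competitive equilibrium: 138 − 0.5q = 36 + 0.6q → q* = 92.7273, p* = 91.6364.
A tax t gives Δq = t/1.1 and wedge t, so DWL = t²/2.2.
t²/2.2 = 1375 → t² = 3025 → t = 55.

55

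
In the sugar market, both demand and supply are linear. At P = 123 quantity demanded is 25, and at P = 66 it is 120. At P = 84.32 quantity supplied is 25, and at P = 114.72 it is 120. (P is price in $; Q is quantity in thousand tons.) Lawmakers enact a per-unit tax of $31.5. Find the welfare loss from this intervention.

Demand slope = (66 − 123)/(120 − 25) = −0.6, so P = 138 − 0.6Q.
Supply slope = (114.72 − 84.32)/(120 − 25) = 0.32, so P = 76.32 + 0.32Q.
Competitive equilibrium: 138 − 0.6Q = 76.32 + 0.32Q → Q* = 67.0435, P* = 97.7739.
With the tax, the buyer price exceeds the seller price by 31.5: (138 − 0.6Q) − (76.32 + 0.32Q) = 31.5 → Q' = 32.8043.
ΔQ = 67.0435 − 32.8043 = 34.2392; the wedge equals the tax, 31.5.
DWL = ½ × 34.2392 × 31.5 = $539.27 thousand.

$539.27 thousand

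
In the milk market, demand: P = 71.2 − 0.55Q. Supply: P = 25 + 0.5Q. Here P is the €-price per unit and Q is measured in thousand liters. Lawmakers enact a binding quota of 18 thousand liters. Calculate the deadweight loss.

Competitive equilibrium: 71.2 − 0.55Q = 25 + 0.5Q → Q* = 44, P* = 47.
At Q = 18: demand price = 71.2 − 0.55·18 = 61.3; supply price = 25 + 0.5·18 = 34.
ΔQ = 44 − 18 = 26; wedge = 61.3 − 34 = 27.3.
Deadweight loss = ½ × 26 × 27.3 = €354.90 thousand.

€354.90 thousand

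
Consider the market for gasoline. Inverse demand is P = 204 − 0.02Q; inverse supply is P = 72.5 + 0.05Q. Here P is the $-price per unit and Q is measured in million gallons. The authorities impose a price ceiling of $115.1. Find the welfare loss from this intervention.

$36884.71 million

Competitive equilibrium: 204 − 0.02Q = 72.5 + 0.05Q → Q* = 1878.5714, P* = 166.4286.
At the ceiling P = 115.1, quantity supplied = (115.1 − 72.5)/0.05 = 852.
Willingness to pay at Q' = 852: 204 − 0.02·852 = 186.96.
ΔQ = 1878.5714 − 852 = 1026.5714; wedge = 186.96 − 115.1 = 71.86.
The triangle = ½ × 1026.5714 × 71.86 = $36884.71 million.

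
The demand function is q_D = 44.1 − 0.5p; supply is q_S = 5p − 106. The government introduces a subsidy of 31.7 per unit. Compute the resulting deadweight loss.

In inverse form: demand p = 88.2 − 2q, supply p = 21.2 + 0.2q.
Competitive equilibrium: 88.2 − 2q = 21.2 + 0.2q → q* = 30.4545, p* = 27.2909.
The subsidy lowers effective supply by 31.7: p = 0.2q − 10.5.
New quantity: 88.2 − 2q = 0.2q − 10.5 → q' = 44.8636.
Overproduction Δq = 44.8636 − 30.4545 = 14.4091; wedge = subsidy = 31.7.
Welfare loss = ½ × 14.4091 × 31.7 = 228.38.

228.38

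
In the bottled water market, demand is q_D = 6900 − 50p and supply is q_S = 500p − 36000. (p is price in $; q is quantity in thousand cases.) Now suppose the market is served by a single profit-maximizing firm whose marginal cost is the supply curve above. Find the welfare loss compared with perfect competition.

In inverse form: demand p = 138 − 0.02q, supply p = 72 + 0.002q.
Competitive equilibrium: 138 − 0.02q = 72 + 0.002q → q* = 3000, p* = 78.
Marginal revenue: MR = 138 − 0.04q. Set MR = MC: 138 − 0.04q = 72 + 0.002q → q_m = 1571.42857.
Price p_m = 138 − 0.02·1571.42857 = 106.57143; MC(q_m) = 72 + 0.002·1571.42857 = 75.14286.
Competitive q* = 3000, so Δq = 1428.57143; wedge = 106.57143 − 75.14286 = 31.42857.
Deadweight loss = ½ × 1428.57143 × 31.42857 = $22448.98 thousand.

$22448.98 thousand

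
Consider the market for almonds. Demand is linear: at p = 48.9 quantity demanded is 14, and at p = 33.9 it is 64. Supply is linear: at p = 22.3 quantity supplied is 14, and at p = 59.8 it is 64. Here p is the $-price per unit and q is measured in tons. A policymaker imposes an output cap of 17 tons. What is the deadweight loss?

$261.86

Demand slope = (33.9 − 48.9)/(64 − 14) = −0.3, so p = 53.1 − 0.3q.
Supply slope = (59.8 − 22.3)/(64 − 14) = 0.75, so p = 11.8 + 0.75q.
Competitive equilibrium: 53.1 − 0.3q = 11.8 + 0.75q → q* = 39.3333, p* = 41.3.
At q = 17: demand price = 53.1 − 0.3·17 = 48; supply price = 11.8 + 0.75·17 = 24.55.
Δq = 39.3333 − 17 = 22.3333; wedge = 48 − 24.55 = 23.45.
The triangle = ½ × 22.3333 × 23.45 = $261.86.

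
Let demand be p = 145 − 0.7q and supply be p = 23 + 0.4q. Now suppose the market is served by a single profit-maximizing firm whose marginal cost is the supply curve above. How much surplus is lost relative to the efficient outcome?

1023.17

Competitive equilibrium: 145 − 0.7q = 23 + 0.4q → q* = 110.9091, p* = 67.3636.
Marginal revenue: MR = 145 − 1.4q. Set MR = MC: 145 − 1.4q = 23 + 0.4q → q_m = 67.7778.
Price p_m = 145 − 0.7·67.7778 = 97.5555; MC(q_m) = 23 + 0.4·67.7778 = 50.1111.
Competitive q* = 110.9091, so Δq = 43.1313; wedge = 97.5555 − 50.1111 = 47.4444.
DWL = ½ × 43.1313 × 47.4444 = 1023.17.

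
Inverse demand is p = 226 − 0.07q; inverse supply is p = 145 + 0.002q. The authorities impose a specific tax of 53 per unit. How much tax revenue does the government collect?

Competitive equilibrium: 226 − 0.07q = 145 + 0.002q → q* = 1125, p* = 147.25.
With the tax, the buyer price exceeds the seller price by 53: (226 − 0.07q) − (145 + 0.002q) = 53 → q' = 388.8889.
Tax revenue = 53 × 388.8889 = 20611.11.

20611.11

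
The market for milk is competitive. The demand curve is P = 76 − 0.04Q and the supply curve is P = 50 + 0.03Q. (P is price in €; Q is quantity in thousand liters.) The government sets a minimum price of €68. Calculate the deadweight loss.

Competitive equilibrium: 76 − 0.04Q = 50 + 0.03Q → Q* = 371.4286, P* = 61.1429.
At the floor P = 68, quantity demanded = (76 − 68)/0.04 = 200.
Sellers' marginal cost at Q' = 200: 50 + 0.03·200 = 56.
ΔQ = 371.4286 − 200 = 171.4286; wedge = 68 − 56 = 12.
Welfare loss = ½ × 171.4286 × 12 = €1028.57 thousand.

€1028.57 thousand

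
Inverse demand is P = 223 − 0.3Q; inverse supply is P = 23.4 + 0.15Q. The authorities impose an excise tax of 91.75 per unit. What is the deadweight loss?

9353.40

Competitive equilibrium: 223 − 0.3Q = 23.4 + 0.15Q → Q* = 443.5556, P* = 89.9333.
With the tax, the buyer price exceeds the seller price by 91.75: (223 − 0.3Q) − (23.4 + 0.15Q) = 91.75 → Q' = 239.6667.
ΔQ = 443.5556 − 239.6667 = 203.8889; the wedge equals the tax, 91.75.
DWL = ½ × 203.8889 × 91.75 = 9353.40.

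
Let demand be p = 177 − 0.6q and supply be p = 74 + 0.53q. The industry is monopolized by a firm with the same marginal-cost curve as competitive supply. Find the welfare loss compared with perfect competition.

564.65

Competitive equilibrium: 177 − 0.6q = 74 + 0.53q → q* = 91.15044, p* = 122.30973.
Marginal revenue: MR = 177 − 1.2q. Set MR = MC: 177 − 1.2q = 74 + 0.53q → q_m = 59.53757.
Price p_m = 177 − 0.6·59.53757 = 141.27746; MC(q_m) = 74 + 0.53·59.53757 = 105.55491.
Competitive q* = 91.15044, so Δq = 31.61287; wedge = 141.27746 − 105.55491 = 35.72255.
Deadweight loss = ½ × 31.61287 × 35.72255 = 564.65.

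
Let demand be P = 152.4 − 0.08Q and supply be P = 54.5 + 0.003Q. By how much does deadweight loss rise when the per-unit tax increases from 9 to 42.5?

Competitive equilibrium: 152.4 − 0.08Q = 54.5 + 0.003Q → Q* = 1179.5181, P* = 58.0386.
For a per-unit tax t: ΔQ = t/0.083, so DWL = ½·t·(t/0.083) = t²/0.166.
At t = 9: DWL = 487.952. At t = 42.5: DWL = 10881.024.
Increase = 10881.024 − 487.952 = 10393.07.

10393.07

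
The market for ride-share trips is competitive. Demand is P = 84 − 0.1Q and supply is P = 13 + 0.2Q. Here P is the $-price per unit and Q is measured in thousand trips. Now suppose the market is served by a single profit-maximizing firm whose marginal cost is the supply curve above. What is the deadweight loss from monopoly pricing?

$525.10 thousand

Competitive equilibrium: 84 − 0.1Q = 13 + 0.2Q → Q* = 236.6667, P* = 60.3333.
Marginal revenue: MR = 84 − 0.2Q. Set MR = MC: 84 − 0.2Q = 13 + 0.2Q → Q_m = 177.5.
Price P_m = 84 − 0.1·177.5 = 66.25; MC(Q_m) = 13 + 0.2·177.5 = 48.5.
Competitive Q* = 236.6667, so ΔQ = 59.1667; wedge = 66.25 − 48.5 = 17.75.
Welfare loss = ½ × 59.1667 × 17.75 = $525.10 thousand.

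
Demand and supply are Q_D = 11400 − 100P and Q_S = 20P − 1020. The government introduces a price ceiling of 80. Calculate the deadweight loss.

6627

In inverse form: demand P = 114 − 0.01Q, supply P = 51 + 0.05Q.
Competitive equilibrium: 114 − 0.01Q = 51 + 0.05Q → Q* = 1050, P* = 103.5.
At the ceiling P = 80, quantity supplied = (80 − 51)/0.05 = 580.
Willingness to pay at Q' = 580: 114 − 0.01·580 = 108.2.
ΔQ = 1050 − 580 = 470; wedge = 108.2 − 80 = 28.2.
DWL = ½ × 470 × 28.2 = 6627.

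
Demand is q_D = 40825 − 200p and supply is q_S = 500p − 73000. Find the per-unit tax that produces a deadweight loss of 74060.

In inverse form: demand p = 204.125 − 0.005q, supply p = 146 + 0.002q.
Competitive equilibrium: 204.125 − 0.005q = 146 + 0.002q → q* = 8303.5714, p* = 162.6071.
A tax t gives Δq = t/0.007 and wedge t, so DWL = t²/0.014.
t²/0.014 = 74060 → t² = 1036.84 → t = 32.2.

32.2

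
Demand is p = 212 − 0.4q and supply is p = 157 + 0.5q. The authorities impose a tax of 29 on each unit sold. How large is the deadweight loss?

Competitive equilibrium: 212 − 0.4q = 157 + 0.5q → q* = 61.1111, p* = 187.5556.
With the tax, the buyer price exceeds the seller price by 29: (212 − 0.4q) − (157 + 0.5q) = 29 → q' = 28.8889.
Δq = 61.1111 − 28.8889 = 32.2222; the wedge equals the tax, 29.
DWL = ½ × 32.2222 × 29 = 467.22.

467.22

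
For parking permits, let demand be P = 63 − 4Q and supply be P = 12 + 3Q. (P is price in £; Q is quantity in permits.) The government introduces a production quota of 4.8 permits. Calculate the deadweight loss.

Competitive equilibrium: 63 − 4Q = 12 + 3Q → Q* = 7.2857, P* = 33.8571.
At Q = 4.8: demand price = 63 − 4·4.8 = 43.8; supply price = 12 + 3·4.8 = 26.4.
ΔQ = 7.2857 − 4.8 = 2.4857; wedge = 43.8 − 26.4 = 17.4.
The triangle = ½ × 2.4857 × 17.4 = £21.63.

£21.63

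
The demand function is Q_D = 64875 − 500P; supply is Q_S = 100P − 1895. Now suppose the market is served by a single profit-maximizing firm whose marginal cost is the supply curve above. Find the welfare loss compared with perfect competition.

In inverse form: demand P = 129.75 − 0.002Q, supply P = 18.95 + 0.01Q.
Competitive equilibrium: 129.75 − 0.002Q = 18.95 + 0.01Q → Q* = 9233.33333, P* = 111.28333.
Marginal revenue: MR = 129.75 − 0.004Q. Set MR = MC: 129.75 − 0.004Q = 18.95 + 0.01Q → Q_m = 7914.28571.
Price P_m = 129.75 − 0.002·7914.28571 = 113.92143; MC(Q_m) = 18.95 + 0.01·7914.28571 = 98.09286.
Competitive Q* = 9233.33333, so ΔQ = 1319.04762; wedge = 113.92143 − 98.09286 = 15.82857.
Welfare loss = ½ × 1319.04762 × 15.82857 = 10439.32.

10439.32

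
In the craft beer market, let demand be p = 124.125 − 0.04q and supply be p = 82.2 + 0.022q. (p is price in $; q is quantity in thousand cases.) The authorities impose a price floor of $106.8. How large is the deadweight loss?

$1831.79 thousand

Competitive equilibrium: 124.125 − 0.04q = 82.2 + 0.022q → q* = 676.2097, p* = 97.0766.
At the floor p = 106.8, quantity demanded = (124.125 − 106.8)/0.04 = 433.125.
Sellers' marginal cost at q' = 433.125: 82.2 + 0.022·433.125 = 91.7288.
Δq = 676.2097 − 433.125 = 243.0847; wedge = 106.8 − 91.7288 = 15.0712.
DWL = ½ × 243.0847 × 15.0712 = $1831.79 thousand.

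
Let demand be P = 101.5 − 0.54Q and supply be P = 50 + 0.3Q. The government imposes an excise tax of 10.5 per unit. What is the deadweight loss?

65.625

Competitive equilibrium: 101.5 − 0.54Q = 50 + 0.3Q → Q* = 61.3095, P* = 68.3929.
With the tax, the buyer price exceeds the seller price by 10.5: (101.5 − 0.54Q) − (50 + 0.3Q) = 10.5 → Q' = 48.8095.
ΔQ = 61.3095 − 48.8095 = 12.5; the wedge equals the tax, 10.5.
DWL = ½ × 12.5 × 10.5 = 65.625.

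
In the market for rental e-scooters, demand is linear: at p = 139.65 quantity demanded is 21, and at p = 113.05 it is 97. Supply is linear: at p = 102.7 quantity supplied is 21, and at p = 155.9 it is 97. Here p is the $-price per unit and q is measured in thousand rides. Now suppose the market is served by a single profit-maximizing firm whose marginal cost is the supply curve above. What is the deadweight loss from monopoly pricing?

Demand slope = (113.05 − 139.65)/(97 − 21) = −0.35, so p = 147 − 0.35q.
Supply slope = (155.9 − 102.7)/(97 − 21) = 0.7, so p = 88 + 0.7q.
Competitive equilibrium: 147 − 0.35q = 88 + 0.7q → q* = 56.1905, p* = 127.3333.
Marginal revenue: MR = 147 − 0.7q. Set MR = MC: 147 − 0.7q = 88 + 0.7q → q_m = 42.1429.
Price p_m = 147 − 0.35·42.1429 = 132.25; MC(q_m) = 88 + 0.7·42.1429 = 117.5.
Competitive q* = 56.1905, so Δq = 14.0476; wedge = 132.25 − 117.5 = 14.75.
The triangle = ½ × 14.0476 × 14.75 = $103.60 thousand.

$103.60 thousand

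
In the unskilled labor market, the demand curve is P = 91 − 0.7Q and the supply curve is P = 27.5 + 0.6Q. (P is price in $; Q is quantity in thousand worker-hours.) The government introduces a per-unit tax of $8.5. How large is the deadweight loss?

$27.79 thousand

Competitive equilibrium: 91 − 0.7Q = 27.5 + 0.6Q → Q* = 48.8462, P* = 56.8077.
With the tax, the buyer price exceeds the seller price by 8.5: (91 − 0.7Q) − (27.5 + 0.6Q) = 8.5 → Q' = 42.3077.
ΔQ = 48.8462 − 42.3077 = 6.5385; the wedge equals the tax, 8.5.
Welfare loss = ½ × 6.5385 × 8.5 = $27.79 thousand.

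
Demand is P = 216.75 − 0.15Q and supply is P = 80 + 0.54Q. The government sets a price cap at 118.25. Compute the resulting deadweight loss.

5595.66

Competitive equilibrium: 216.75 − 0.15Q = 80 + 0.54Q → Q* = 198.1884, P* = 187.0217.
At the ceiling P = 118.25, quantity supplied = (118.25 − 80)/0.54 = 70.8333.
Willingness to pay at Q' = 70.8333: 216.75 − 0.15·70.8333 = 206.125.
ΔQ = 198.1884 − 70.8333 = 127.3551; wedge = 206.125 − 118.25 = 87.875.
DWL = ½ × 127.3551 × 87.875 = 5595.66.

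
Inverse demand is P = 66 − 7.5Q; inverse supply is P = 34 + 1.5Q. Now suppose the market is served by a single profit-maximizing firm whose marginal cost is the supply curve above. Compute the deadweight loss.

11.75

Competitive equilibrium: 66 − 7.5Q = 34 + 1.5Q → Q* = 3.5556, P* = 39.3333.
Marginal revenue: MR = 66 − 15Q. Set MR = MC: 66 − 15Q = 34 + 1.5Q → Q_m = 1.9394.
Price P_m = 66 − 7.5·1.9394 = 51.4545; MC(Q_m) = 34 + 1.5·1.9394 = 36.9091.
Competitive Q* = 3.5556, so ΔQ = 1.6162; wedge = 51.4545 − 36.9091 = 14.5454.
Welfare loss = ½ × 1.6162 × 14.5454 = 11.75.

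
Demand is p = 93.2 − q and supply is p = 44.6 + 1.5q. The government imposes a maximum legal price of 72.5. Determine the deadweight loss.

Competitive equilibrium: 93.2 − q = 44.6 + 1.5q → q* = 19.44, p* = 73.76.
At the ceiling p = 72.5, quantity supplied = (72.5 − 44.6)/1.5 = 18.6.
Willingness to pay at q' = 18.6: 93.2 − 1·18.6 = 74.6.
Δq = 19.44 − 18.6 = 0.84; wedge = 74.6 − 72.5 = 2.1.
Deadweight loss = ½ × 0.84 × 2.1 = 0.882.

0.882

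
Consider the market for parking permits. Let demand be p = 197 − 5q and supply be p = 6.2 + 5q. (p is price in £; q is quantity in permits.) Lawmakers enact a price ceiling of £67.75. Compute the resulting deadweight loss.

Competitive equilibrium: 197 − 5q = 6.2 + 5q → q* = 19.08, p* = 101.6.
At the ceiling p = 67.75, quantity supplied = (67.75 − 6.2)/5 = 12.31.
Willingness to pay at q' = 12.31: 197 − 5·12.31 = 135.45.
Δq = 19.08 − 12.31 = 6.77; wedge = 135.45 − 67.75 = 67.7.
The triangle = ½ × 6.77 × 67.7 = £229.16.

£229.16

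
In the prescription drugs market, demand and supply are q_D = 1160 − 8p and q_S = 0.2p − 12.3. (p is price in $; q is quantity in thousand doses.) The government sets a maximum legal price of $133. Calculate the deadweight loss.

In inverse form: demand p = 145 − 0.125q, supply p = 61.5 + 5q.
Competitive equilibrium: 145 − 0.125q = 61.5 + 5q → q* = 16.2927, p* = 142.9634.
At the ceiling p = 133, quantity supplied = (133 − 61.5)/5 = 14.3.
Willingness to pay at q' = 14.3: 145 − 0.125·14.3 = 143.2125.
Δq = 16.2927 − 14.3 = 1.9927; wedge = 143.2125 − 133 = 10.2125.
The triangle = ½ × 1.9927 × 10.2125 = $10.18 thousand.

$10.18 thousand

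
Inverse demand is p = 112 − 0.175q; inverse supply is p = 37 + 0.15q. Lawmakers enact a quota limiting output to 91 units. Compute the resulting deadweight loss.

3174.51

Competitive equilibrium: 112 − 0.175q = 37 + 0.15q → q* = 230.7692, p* = 71.6154.
At q = 91: demand price = 112 − 0.175·91 = 96.075; supply price = 37 + 0.15·91 = 50.65.
Δq = 230.7692 − 91 = 139.7692; wedge = 96.075 − 50.65 = 45.425.
Welfare loss = ½ × 139.7692 × 45.425 = 3174.51.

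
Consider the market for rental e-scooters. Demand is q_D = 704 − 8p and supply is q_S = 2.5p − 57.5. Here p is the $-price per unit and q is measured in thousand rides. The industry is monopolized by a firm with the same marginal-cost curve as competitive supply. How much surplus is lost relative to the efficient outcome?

In inverse form: demand p = 88 − 0.125q, supply p = 23 + 0.4q.
Competitive equilibrium: 88 − 0.125q = 23 + 0.4q → q* = 123.8095, p* = 72.5238.
Marginal revenue: MR = 88 − 0.25q. Set MR = MC: 88 − 0.25q = 23 + 0.4q → q_m = 100.
Price p_m = 88 − 0.125·100 = 75.5; MC(q_m) = 23 + 0.4·100 = 63.
Competitive q* = 123.8095, so Δq = 23.8095; wedge = 75.5 − 63 = 12.5.
DWL = ½ × 23.8095 × 12.5 = $148.81 thousand.

$148.81 thousand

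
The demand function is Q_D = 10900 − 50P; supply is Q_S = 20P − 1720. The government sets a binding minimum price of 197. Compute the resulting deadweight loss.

In inverse form: demand P = 218 − 0.02Q, supply P = 86 + 0.05Q.
Competitive equilibrium: 218 − 0.02Q = 86 + 0.05Q → Q* = 1885.7143, P* = 180.2857.
At the floor P = 197, quantity demanded = (218 − 197)/0.02 = 1050.
Sellers' marginal cost at Q' = 1050: 86 + 0.05·1050 = 138.5.
ΔQ = 1885.7143 − 1050 = 835.7143; wedge = 197 − 138.5 = 58.5.
Welfare loss = ½ × 835.7143 × 58.5 = 24444.64.

24444.64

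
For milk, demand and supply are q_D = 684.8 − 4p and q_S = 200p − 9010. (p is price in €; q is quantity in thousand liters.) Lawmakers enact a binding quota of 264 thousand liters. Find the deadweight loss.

In inverse form: demand p = 171.2 − 0.25q, supply p = 45.05 + 0.005q.
Competitive equilibrium: 171.2 − 0.25q = 45.05 + 0.005q → q* = 494.7059, p* = 47.5235.
At q = 264: demand price = 171.2 − 0.25·264 = 105.2; supply price = 45.05 + 0.005·264 = 46.37.
Δq = 494.7059 − 264 = 230.7059; wedge = 105.2 − 46.37 = 58.83.
DWL = ½ × 230.7059 × 58.83 = €6786.21 thousand.

€6786.21 thousand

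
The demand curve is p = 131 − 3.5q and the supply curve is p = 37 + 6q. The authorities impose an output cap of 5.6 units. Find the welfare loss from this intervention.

87.61

Competitive equilibrium: 131 − 3.5q = 37 + 6q → q* = 9.8947, p* = 96.3684.
At q = 5.6: demand price = 131 − 3.5·5.6 = 111.4; supply price = 37 + 6·5.6 = 70.6.
Δq = 9.8947 − 5.6 = 4.2947; wedge = 111.4 − 70.6 = 40.8.
The triangle = ½ × 4.2947 × 40.8 = 87.61.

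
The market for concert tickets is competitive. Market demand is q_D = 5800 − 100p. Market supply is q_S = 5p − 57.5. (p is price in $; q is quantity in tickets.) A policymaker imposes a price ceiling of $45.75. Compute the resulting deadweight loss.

In inverse form: demand p = 58 − 0.01q, supply p = 11.5 + 0.2q.
Competitive equilibrium: 58 − 0.01q = 11.5 + 0.2q → q* = 221.4286, p* = 55.7857.
At the ceiling p = 45.75, quantity supplied = (45.75 − 11.5)/0.2 = 171.25.
Willingness to pay at q' = 171.25: 58 − 0.01·171.25 = 56.2875.
Δq = 221.4286 − 171.25 = 50.1786; wedge = 56.2875 − 45.75 = 10.5375.
Welfare loss = ½ × 50.1786 × 10.5375 = $264.38.

$264.38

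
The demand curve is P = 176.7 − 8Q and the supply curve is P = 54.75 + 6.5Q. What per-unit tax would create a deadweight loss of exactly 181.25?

Competitive equilibrium: 176.7 − 8Q = 54.75 + 6.5Q → Q* = 8.4103, P* = 109.4172.
A tax t gives ΔQ = t/14.5 and wedge t, so DWL = t²/29.
t²/29 = 181.25 → t² = 5256.25 → t = 72.5.

72.5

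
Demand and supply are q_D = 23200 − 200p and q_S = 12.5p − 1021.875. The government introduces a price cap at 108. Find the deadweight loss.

In inverse form: demand p = 116 − 0.005q, supply p = 81.75 + 0.08q.
Competitive equilibrium: 116 − 0.005q = 81.75 + 0.08q → q* = 402.9412, p* = 113.9853.
At the ceiling p = 108, quantity supplied = (108 − 81.75)/0.08 = 328.125.
Willingness to pay at q' = 328.125: 116 − 0.005·328.125 = 114.3594.
Δq = 402.9412 − 328.125 = 74.8162; wedge = 114.3594 − 108 = 6.3594.
Welfare loss = ½ × 74.8162 × 6.3594 = 237.89.

237.89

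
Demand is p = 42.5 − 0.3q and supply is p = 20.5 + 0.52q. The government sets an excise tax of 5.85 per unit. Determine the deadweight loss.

Competitive equilibrium: 42.5 − 0.3q = 20.5 + 0.52q → q* = 26.8293, p* = 34.4512.
With the tax, the buyer price exceeds the seller price by 5.85: (42.5 − 0.3q) − (20.5 + 0.52q) = 5.85 → q' = 19.6951.
Δq = 26.8293 − 19.6951 = 7.1342; the wedge equals the tax, 5.85.
The triangle = ½ × 7.1342 × 5.85 = 20.87.

20.87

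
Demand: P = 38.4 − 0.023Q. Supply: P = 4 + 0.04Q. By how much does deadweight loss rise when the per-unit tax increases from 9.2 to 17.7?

Competitive equilibrium: 38.4 − 0.023Q = 4 + 0.04Q → Q* = 546.0317, P* = 25.8413.
For a per-unit tax t: ΔQ = t/0.063, so DWL = ½·t·(t/0.063) = t²/0.126.
At t = 9.2: DWL = 671.746. At t = 17.7: DWL = 2486.429.
Increase = 2486.429 − 671.746 = 1814.68.

1814.68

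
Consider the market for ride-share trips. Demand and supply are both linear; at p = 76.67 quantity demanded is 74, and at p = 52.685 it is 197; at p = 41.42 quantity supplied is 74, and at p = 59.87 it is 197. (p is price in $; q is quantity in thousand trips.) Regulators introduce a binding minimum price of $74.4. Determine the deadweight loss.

Demand slope = (52.685 − 76.67)/(197 − 74) = −0.195, so p = 91.1 − 0.195q.
Supply slope = (59.87 − 41.42)/(197 − 74) = 0.15, so p = 30.32 + 0.15q.
Competitive equilibrium: 91.1 − 0.195q = 30.32 + 0.15q → q* = 176.17391, p* = 56.74609.
At the floor p = 74.4, quantity demanded = (91.1 − 74.4)/0.195 = 85.64103.
Sellers' marginal cost at q' = 85.64103: 30.32 + 0.15·85.64103 = 43.16615.
Δq = 176.17391 − 85.64103 = 90.53288; wedge = 74.4 − 43.16615 = 31.23385.
Welfare loss = ½ × 90.53288 × 31.23385 = $1413.85 thousand.

$1413.85 thousand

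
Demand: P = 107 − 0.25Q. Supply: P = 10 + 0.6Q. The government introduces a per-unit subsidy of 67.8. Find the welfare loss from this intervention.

Competitive equilibrium: 107 − 0.25Q = 10 + 0.6Q → Q* = 114.11765, P* = 78.47059.
The subsidy lowers effective supply by 67.8: P = 0.6Q − 57.8.
New quantity: 107 − 0.25Q = 0.6Q − 57.8 → Q' = 193.88235.
Overproduction ΔQ = 193.88235 − 114.11765 = 79.7647; wedge = subsidy = 67.8.
Deadweight loss = ½ × 79.7647 × 67.8 = 2704.02.

2704.02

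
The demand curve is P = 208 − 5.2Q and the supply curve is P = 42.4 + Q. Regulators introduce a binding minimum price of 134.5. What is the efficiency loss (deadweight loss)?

490.21

Competitive equilibrium: 208 − 5.2Q = 42.4 + Q → Q* = 26.7097, P* = 69.1097.
At the floor P = 134.5, quantity demanded = (208 − 134.5)/5.2 = 14.1346.
Sellers' marginal cost at Q' = 14.1346: 42.4 + 1·14.1346 = 56.5346.
ΔQ = 26.7097 − 14.1346 = 12.5751; wedge = 134.5 − 56.5346 = 77.9654.
The triangle = ½ × 12.5751 × 77.9654 = 490.21.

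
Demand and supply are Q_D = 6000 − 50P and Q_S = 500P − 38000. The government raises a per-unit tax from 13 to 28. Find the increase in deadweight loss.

In inverse form: demand P = 120 − 0.02Q, supply P = 76 + 0.002Q.
Competitive equilibrium: 120 − 0.02Q = 76 + 0.002Q → Q* = 2000, P* = 80.
For a per-unit tax t: ΔQ = t/0.022, so DWL = ½·t·(t/0.022) = t²/0.044.
At t = 13: DWL = 3840.909. At t = 28: DWL = 17818.182.
Increase = 17818.182 − 3840.909 = 13977.27.

13977.27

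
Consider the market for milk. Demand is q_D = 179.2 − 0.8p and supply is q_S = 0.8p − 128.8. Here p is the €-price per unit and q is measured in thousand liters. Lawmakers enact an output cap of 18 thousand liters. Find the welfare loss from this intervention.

In inverse form: demand p = 224 − 1.25q, supply p = 161 + 1.25q.
Competitive equilibrium: 224 − 1.25q = 161 + 1.25q → q* = 25.2, p* = 192.5.
At q = 18: demand price = 224 − 1.25·18 = 201.5; supply price = 161 + 1.25·18 = 183.5.
Δq = 25.2 − 18 = 7.2; wedge = 201.5 − 183.5 = 18.
The triangle = ½ × 7.2 × 18 = €64.80 thousand.

€64.80 thousand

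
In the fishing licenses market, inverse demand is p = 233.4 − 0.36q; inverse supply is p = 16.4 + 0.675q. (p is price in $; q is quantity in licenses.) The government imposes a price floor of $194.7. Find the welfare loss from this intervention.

Competitive equilibrium: 233.4 − 0.36q = 16.4 + 0.675q → q* = 209.6618, p* = 157.9217.
At the floor p = 194.7, quantity demanded = (233.4 − 194.7)/0.36 = 107.5.
Sellers' marginal cost at q' = 107.5: 16.4 + 0.675·107.5 = 88.9625.
Δq = 209.6618 − 107.5 = 102.1618; wedge = 194.7 − 88.9625 = 105.7375.
Deadweight loss = ½ × 102.1618 × 105.7375 = $5401.17.

$5401.17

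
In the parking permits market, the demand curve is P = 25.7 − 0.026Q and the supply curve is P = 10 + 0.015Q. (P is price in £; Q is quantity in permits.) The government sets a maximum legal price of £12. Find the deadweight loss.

Competitive equilibrium: 25.7 − 0.026Q = 10 + 0.015Q → Q* = 382.92683, P* = 15.7439.
At the ceiling P = 12, quantity supplied = (12 − 10)/0.015 = 133.33333.
Willingness to pay at Q' = 133.33333: 25.7 − 0.026·133.33333 = 22.23333.
ΔQ = 382.92683 − 133.33333 = 249.5935; wedge = 22.23333 − 12 = 10.23333.
DWL = ½ × 249.5935 × 10.23333 = £1277.09.

£1277.09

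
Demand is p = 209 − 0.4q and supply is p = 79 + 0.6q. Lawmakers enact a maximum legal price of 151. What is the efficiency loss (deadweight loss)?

Competitive equilibrium: 209 − 0.4q = 79 + 0.6q → q* = 130, p* = 157.
At the ceiling p = 151, quantity supplied = (151 − 79)/0.6 = 120.
Willingness to pay at q' = 120: 209 − 0.4·120 = 161.
Δq = 130 − 120 = 10; wedge = 161 − 151 = 10.
Welfare loss = ½ × 10 × 10 = 50.

50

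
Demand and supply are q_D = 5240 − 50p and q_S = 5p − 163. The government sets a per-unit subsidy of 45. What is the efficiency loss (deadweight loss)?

4602.27

In inverse form: demand p = 104.8 − 0.02q, supply p = 32.6 + 0.2q.
Competitive equilibrium: 104.8 − 0.02q = 32.6 + 0.2q → q* = 328.1818, p* = 98.2364.
The subsidy lowers effective supply by 45: p = 0.2q − 12.4.
New quantity: 104.8 − 0.02q = 0.2q − 12.4 → q' = 532.7273.
Overproduction Δq = 532.7273 − 328.1818 = 204.5455; wedge = subsidy = 45.
Welfare loss = ½ × 204.5455 × 45 = 4602.27.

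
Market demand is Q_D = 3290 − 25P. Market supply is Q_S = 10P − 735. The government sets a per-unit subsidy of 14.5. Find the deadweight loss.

In inverse form: demand P = 131.6 − 0.04Q, supply P = 73.5 + 0.1Q.
Competitive equilibrium: 131.6 − 0.04Q = 73.5 + 0.1Q → Q* = 415, P* = 115.
The subsidy lowers effective supply by 14.5: P = 59 + 0.1Q.
New quantity: 131.6 − 0.04Q = 59 + 0.1Q → Q' = 518.5714.
Overproduction ΔQ = 518.5714 − 415 = 103.5714; wedge = subsidy = 14.5.
Welfare loss = ½ × 103.5714 × 14.5 = 750.89.

750.89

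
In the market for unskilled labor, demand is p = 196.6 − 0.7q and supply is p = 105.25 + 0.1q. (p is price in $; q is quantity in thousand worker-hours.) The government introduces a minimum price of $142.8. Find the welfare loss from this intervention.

$557.42 thousand

Competitive equilibrium: 196.6 − 0.7q = 105.25 + 0.1q → q* = 114.1875, p* = 116.6688.
At the floor p = 142.8, quantity demanded = (196.6 − 142.8)/0.7 = 76.8571.
Sellers' marginal cost at q' = 76.8571: 105.25 + 0.1·76.8571 = 112.9357.
Δq = 114.1875 − 76.8571 = 37.3304; wedge = 142.8 − 112.9357 = 29.8643.
Welfare loss = ½ × 37.3304 × 29.8643 = $557.42 thousand.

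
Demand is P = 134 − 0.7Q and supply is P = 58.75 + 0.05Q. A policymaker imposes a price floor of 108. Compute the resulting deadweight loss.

1497.39

Competitive equilibrium: 134 − 0.7Q = 58.75 + 0.05Q → Q* = 100.3333, P* = 63.7667.
At the floor P = 108, quantity demanded = (134 − 108)/0.7 = 37.1429.
Sellers' marginal cost at Q' = 37.1429: 58.75 + 0.05·37.1429 = 60.6071.
ΔQ = 100.3333 − 37.1429 = 63.1904; wedge = 108 − 60.6071 = 47.3929.
Welfare loss = ½ × 63.1904 × 47.3929 = 1497.39.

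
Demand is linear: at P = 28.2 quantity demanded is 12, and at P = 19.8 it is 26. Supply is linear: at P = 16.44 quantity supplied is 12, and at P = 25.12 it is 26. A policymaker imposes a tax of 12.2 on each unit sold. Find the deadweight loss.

Demand slope = (19.8 − 28.2)/(26 − 12) = −0.6, so P = 35.4 − 0.6Q.
Supply slope = (25.12 − 16.44)/(26 − 12) = 0.62, so P = 9 + 0.62Q.
Competitive equilibrium: 35.4 − 0.6Q = 9 + 0.62Q → Q* = 21.6393, P* = 22.4164.
With the tax, the buyer price exceeds the seller price by 12.2: (35.4 − 0.6Q) − (9 + 0.62Q) = 12.2 → Q' = 11.6393.
ΔQ = 21.6393 − 11.6393 = 10; the wedge equals the tax, 12.2.
DWL = ½ × 10 × 12.2 = 61.

61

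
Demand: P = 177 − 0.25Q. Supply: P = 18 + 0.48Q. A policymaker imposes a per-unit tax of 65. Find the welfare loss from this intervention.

Competitive equilibrium: 177 − 0.25Q = 18 + 0.48Q → Q* = 217.8082, P* = 122.5479.
With the tax, the buyer price exceeds the seller price by 65: (177 − 0.25Q) − (18 + 0.48Q) = 65 → Q' = 128.7671.
ΔQ = 217.8082 − 128.7671 = 89.0411; the wedge equals the tax, 65.
Deadweight loss = ½ × 89.0411 × 65 = 2893.84.

2893.84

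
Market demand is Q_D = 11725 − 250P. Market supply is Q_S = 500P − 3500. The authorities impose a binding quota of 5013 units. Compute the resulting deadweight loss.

8039.307

In inverse form: demand P = 46.9 − 0.004Q, supply P = 7 + 0.002Q.
Competitive equilibrium: 46.9 − 0.004Q = 7 + 0.002Q → Q* = 6650, P* = 20.3.
At Q = 5013: demand price = 46.9 − 0.004·5013 = 26.848; supply price = 7 + 0.002·5013 = 17.026.
ΔQ = 6650 − 5013 = 1637; wedge = 26.848 − 17.026 = 9.822.
DWL = ½ × 1637 × 9.822 = 8039.307.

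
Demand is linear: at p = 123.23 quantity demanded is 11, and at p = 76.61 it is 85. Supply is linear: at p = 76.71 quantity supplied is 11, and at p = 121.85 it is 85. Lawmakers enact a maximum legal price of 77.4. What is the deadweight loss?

820.80

Demand slope = (76.61 − 123.23)/(85 − 11) = −0.63, so p = 130.16 − 0.63q.
Supply slope = (121.85 − 76.71)/(85 − 11) = 0.61, so p = 70 + 0.61q.
Competitive equilibrium: 130.16 − 0.63q = 70 + 0.61q → q* = 48.5161, p* = 99.5948.
At the ceiling p = 77.4, quantity supplied = (77.4 − 70)/0.61 = 12.1311.
Willingness to pay at q' = 12.1311: 130.16 − 0.63·12.1311 = 122.5174.
Δq = 48.5161 − 12.1311 = 36.385; wedge = 122.5174 − 77.4 = 45.1174.
Welfare loss = ½ × 36.385 × 45.1174 = 820.80.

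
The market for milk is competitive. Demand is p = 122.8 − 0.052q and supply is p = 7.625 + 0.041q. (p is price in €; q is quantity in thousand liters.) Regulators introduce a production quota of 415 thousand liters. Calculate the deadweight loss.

€31529.55 thousand

Competitive equilibrium: 122.8 − 0.052q = 7.625 + 0.041q → q* = 1238.4409, p* = 58.4011.
At q = 415: demand price = 122.8 − 0.052·415 = 101.22; supply price = 7.625 + 0.041·415 = 24.64.
Δq = 1238.4409 − 415 = 823.4409; wedge = 101.22 − 24.64 = 76.58.
Welfare loss = ½ × 823.4409 × 76.58 = €31529.55 thousand.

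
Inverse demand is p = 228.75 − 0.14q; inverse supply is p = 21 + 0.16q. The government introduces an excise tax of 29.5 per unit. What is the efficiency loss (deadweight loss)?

Competitive equilibrium: 228.75 − 0.14q = 21 + 0.16q → q* = 692.5, p* = 131.8.
With the tax, the buyer price exceeds the seller price by 29.5: (228.75 − 0.14q) − (21 + 0.16q) = 29.5 → q' = 594.1667.
Δq = 692.5 − 594.1667 = 98.3333; the wedge equals the tax, 29.5.
Deadweight loss = ½ × 98.3333 × 29.5 = 1450.42.

1450.42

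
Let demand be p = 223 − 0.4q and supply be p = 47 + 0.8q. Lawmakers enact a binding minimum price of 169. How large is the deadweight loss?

Competitive equilibrium: 223 − 0.4q = 47 + 0.8q → q* = 146.6667, p* = 164.3333.
At the floor p = 169, quantity demanded = (223 − 169)/0.4 = 135.
Sellers' marginal cost at q' = 135: 47 + 0.8·135 = 155.
Δq = 146.6667 − 135 = 11.6667; wedge = 169 − 155 = 14.
Welfare loss = ½ × 11.6667 × 14 = 81.67.

81.67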